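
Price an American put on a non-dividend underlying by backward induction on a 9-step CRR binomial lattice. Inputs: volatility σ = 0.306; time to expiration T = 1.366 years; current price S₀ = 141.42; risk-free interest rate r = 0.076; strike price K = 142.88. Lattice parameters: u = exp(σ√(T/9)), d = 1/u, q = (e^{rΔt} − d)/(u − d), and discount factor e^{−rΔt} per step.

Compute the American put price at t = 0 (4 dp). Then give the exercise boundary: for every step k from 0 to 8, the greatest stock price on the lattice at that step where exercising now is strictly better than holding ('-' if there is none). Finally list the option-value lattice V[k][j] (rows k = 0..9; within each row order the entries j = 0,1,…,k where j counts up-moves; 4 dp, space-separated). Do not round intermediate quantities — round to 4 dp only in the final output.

params: Δt=0.15178 u=1.12661 d=0.88762 q=0.51878 e^(-rΔt)=0.98853
t_9 payoffs: 94.5133 81.4905 64.9613 43.9815 17.3530 0.0000 0.0000 0.0000 0.0000 0.0000
t_8: node(8,0) S=54.4905 payoff=88.3895 vs cont=86.7509 → 88.3895 [stop]  node(8,1) S=69.1621 payoff=73.7179 vs cont=72.0792 → 73.7179 [stop]  node(8,2) S=87.7841 payoff=55.0959 vs cont=53.4573 → 55.0959 [stop]  node(8,3) S=111.4200 payoff=31.4600 vs cont=29.8213 → 31.4600 [stop]  node(8,4) S=141.4200 payoff=1.4600 vs cont=8.2549 → 8.2549 [wait]  node(8,5) S=179.4975 payoff=0.0000 vs cont=0.0000 → 0.0000 [wait]  node(8,6) S=227.8274 payoff=0.0000 vs cont=0.0000 → 0.0000 [wait]  node(8,7) S=289.1702 payoff=0.0000 vs cont=0.0000 → 0.0000 [wait]  node(8,8) S=367.0296 payoff=0.0000 vs cont=0.0000 → 0.0000 [wait]  ⇒ S*(8)=111.4200
t_7: node(7,0) S=61.3895 payoff=81.4905 vs cont=79.8518 → 81.4905 [stop]  node(7,1) S=77.9187 payoff=64.9613 vs cont=63.3226 → 64.9613 [stop]  node(7,2) S=98.8985 payoff=43.9815 vs cont=42.3429 → 43.9815 [stop]  node(7,3) S=125.5270 payoff=17.3530 vs cont=19.1990 → 19.1990 [wait]  node(7,4) S=159.3252 payoff=0.0000 vs cont=3.9269 → 3.9269 [wait]  node(7,5) S=202.2237 payoff=0.0000 vs cont=0.0000 → 0.0000 [wait]  node(7,6) S=256.6727 payoff=0.0000 vs cont=0.0000 → 0.0000 [wait]  node(7,7) S=325.7821 payoff=0.0000 vs cont=0.0000 → 0.0000 [wait]  ⇒ S*(7)=98.8985
t_6: node(6,0) S=69.1621 payoff=73.7179 vs cont=72.0792 → 73.7179 [stop]  node(6,1) S=87.7841 payoff=55.0959 vs cont=53.4573 → 55.0959 [stop]  node(6,2) S=111.4200 payoff=31.4600 vs cont=30.7679 → 31.4600 [stop]  node(6,3) S=141.4200 payoff=1.4600 vs cont=11.1468 → 11.1468 [wait]  node(6,4) S=179.4975 payoff=0.0000 vs cont=1.8680 → 1.8680 [wait]  node(6,5) S=227.8274 payoff=0.0000 vs cont=0.0000 → 0.0000 [wait]  node(6,6) S=289.1702 payoff=0.0000 vs cont=0.0000 → 0.0000 [wait]  ⇒ S*(6)=111.4200
t_5: node(5,0) S=77.9187 payoff=64.9613 vs cont=63.3226 → 64.9613 [stop]  node(5,1) S=98.8985 payoff=43.9815 vs cont=42.3429 → 43.9815 [stop]  node(5,2) S=125.5270 payoff=17.3530 vs cont=20.6820 → 20.6820 [wait]  node(5,3) S=159.3252 payoff=0.0000 vs cont=6.2606 → 6.2606 [wait]  node(5,4) S=202.2237 payoff=0.0000 vs cont=0.8886 → 0.8886 [wait]  node(5,5) S=256.6727 payoff=0.0000 vs cont=0.0000 → 0.0000 [wait]  ⇒ S*(5)=98.8985
t_4: node(4,0) S=87.7841 payoff=55.0959 vs cont=53.4573 → 55.0959 [stop]  node(4,1) S=111.4200 payoff=31.4600 vs cont=31.5285 → 31.5285 [wait]  node(4,2) S=141.4200 payoff=1.4600 vs cont=13.0491 → 13.0491 [wait]  node(4,3) S=179.4975 payoff=0.0000 vs cont=3.4339 → 3.4339 [wait]  node(4,4) S=227.8274 payoff=0.0000 vs cont=0.4227 → 0.4227 [wait]  ⇒ S*(4)=87.7841
t_3: node(3,0) S=98.8985 payoff=43.9815 vs cont=42.3780 → 43.9815 [stop]  node(3,1) S=125.5270 payoff=17.3530 vs cont=21.6902 → 21.6902 [wait]  node(3,2) S=159.3252 payoff=0.0000 vs cont=7.9685 → 7.9685 [wait]  node(3,3) S=202.2237 payoff=0.0000 vs cont=1.8503 → 1.8503 [wait]  ⇒ S*(3)=98.8985
t_2: node(2,0) S=111.4200 payoff=31.4600 vs cont=32.0455 → 32.0455 [wait]  node(2,1) S=141.4200 payoff=1.4600 vs cont=14.4046 → 14.4046 [wait]  node(2,2) S=179.4975 payoff=0.0000 vs cont=4.7395 → 4.7395 [wait]  ⇒ S*(2)=-
t_1: node(1,0) S=125.5270 payoff=17.3530 vs cont=22.6312 → 22.6312 [wait]  node(1,1) S=159.3252 payoff=0.0000 vs cont=9.2829 → 9.2829 [wait]  ⇒ S*(1)=-
t_0: node(0,0) S=141.4200 payoff=1.4600 vs cont=15.5263 → 15.5263 [wait]  ⇒ S*(0)=-

price = 15.5263
boundary = - - - 98.8985 87.7841 98.8985 111.4200 98.8985 111.4200
tree:
15.5263
22.6312 9.2829
32.0455 14.4046 4.7395
43.9815 21.6902 7.9685 1.8503
55.0959 31.5285 13.0491 3.4339 0.4227
64.9613 43.9815 20.6820 6.2606 0.8886 0.0000
73.7179 55.0959 31.4600 11.1468 1.8680 0.0000 0.0000
81.4905 64.9613 43.9815 19.1990 3.9269 0.0000 0.0000 0.0000
88.3895 73.7179 55.0959 31.4600 8.2549 0.0000 0.0000 0.0000 0.0000
94.5133 81.4905 64.9613 43.9815 17.3530 0.0000 0.0000 0.0000 0.0000 0.0000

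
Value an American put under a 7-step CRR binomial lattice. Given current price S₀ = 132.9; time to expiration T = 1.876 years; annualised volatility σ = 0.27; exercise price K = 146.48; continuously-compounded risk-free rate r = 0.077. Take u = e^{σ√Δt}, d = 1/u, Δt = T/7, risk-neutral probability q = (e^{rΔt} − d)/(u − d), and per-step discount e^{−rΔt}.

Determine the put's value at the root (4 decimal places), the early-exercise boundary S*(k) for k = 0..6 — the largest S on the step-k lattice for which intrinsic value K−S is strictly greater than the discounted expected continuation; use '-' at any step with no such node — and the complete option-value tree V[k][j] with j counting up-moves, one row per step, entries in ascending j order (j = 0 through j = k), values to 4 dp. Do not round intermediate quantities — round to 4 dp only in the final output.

price = 19.8029
boundary = - 115.5636 100.4888 115.5636 100.4888 115.5636 100.4888
tree:
19.8029
30.9164 11.0804
45.9912 18.8580 4.8689
59.0997 30.9164 9.2924 1.2806
70.4981 45.9912 17.2726 2.8387 0.0000
80.4097 59.0997 30.9164 6.2923 0.0000 0.0000
89.0283 70.4981 45.9912 13.9475 0.0000 0.0000 0.0000
96.5227 80.4097 59.0997 30.9164 0.0000 0.0000 0.0000 0.0000

params: Δt=0.26800 u=1.15002 d=0.86955 q=0.53946 e^(-rΔt)=0.97958
t_7 payoffs: 96.5227 80.4097 59.0997 30.9164 0.0000 0.0000 0.0000 0.0000
t_6: node(6,0) S=57.4517 payoff=89.0283 vs cont=86.0366 → 89.0283 [stop]  node(6,1) S=75.9819 payoff=70.4981 vs cont=67.5063 → 70.4981 [stop]  node(6,2) S=100.4888 payoff=45.9912 vs cont=42.9995 → 45.9912 [stop]  node(6,3) S=132.9000 payoff=13.5800 vs cont=13.9475 → 13.9475 [wait]  node(6,4) S=175.7650 payoff=0.0000 vs cont=0.0000 → 0.0000 [wait]  node(6,5) S=232.4556 payoff=0.0000 vs cont=0.0000 → 0.0000 [wait]  node(6,6) S=307.4308 payoff=0.0000 vs cont=0.0000 → 0.0000 [wait]  ⇒ S*(6)=100.4888
t_5: node(5,0) S=66.0703 payoff=80.4097 vs cont=77.4179 → 80.4097 [stop]  node(5,1) S=87.3803 payoff=59.0997 vs cont=56.1079 → 59.0997 [stop]  node(5,2) S=115.5636 payoff=30.9164 vs cont=28.1188 → 30.9164 [stop]  node(5,3) S=152.8371 payoff=0.0000 vs cont=6.2923 → 6.2923 [wait]  node(5,4) S=202.1325 payoff=0.0000 vs cont=0.0000 → 0.0000 [wait]  node(5,5) S=267.3275 payoff=0.0000 vs cont=0.0000 → 0.0000 [wait]  ⇒ S*(5)=115.5636
t_4: node(4,0) S=75.9819 payoff=70.4981 vs cont=67.5063 → 70.4981 [stop]  node(4,1) S=100.4888 payoff=45.9912 vs cont=42.9995 → 45.9912 [stop]  node(4,2) S=132.9000 payoff=13.5800 vs cont=17.2726 → 17.2726 [wait]  node(4,3) S=175.7650 payoff=0.0000 vs cont=2.8387 → 2.8387 [wait]  node(4,4) S=232.4556 payoff=0.0000 vs cont=0.0000 → 0.0000 [wait]  ⇒ S*(4)=100.4888
t_3: node(3,0) S=87.3803 payoff=59.0997 vs cont=56.1079 → 59.0997 [stop]  node(3,1) S=115.5636 payoff=30.9164 vs cont=29.8759 → 30.9164 [stop]  node(3,2) S=152.8371 payoff=0.0000 vs cont=9.2924 → 9.2924 [wait]  node(3,3) S=202.1325 payoff=0.0000 vs cont=1.2806 → 1.2806 [wait]  ⇒ S*(3)=115.5636
t_2: node(2,0) S=100.4888 payoff=45.9912 vs cont=42.9995 → 45.9912 [stop]  node(2,1) S=132.9000 payoff=13.5800 vs cont=18.8580 → 18.8580 [wait]  node(2,2) S=175.7650 payoff=0.0000 vs cont=4.8689 → 4.8689 [wait]  ⇒ S*(2)=100.4888
t_1: node(1,0) S=115.5636 payoff=30.9164 vs cont=30.7137 → 30.9164 [stop]  node(1,1) S=152.8371 payoff=0.0000 vs cont=11.0804 → 11.0804 [wait]  ⇒ S*(1)=115.5636
t_0: node(0,0) S=132.9000 payoff=13.5800 vs cont=19.8029 → 19.8029 [wait]  ⇒ S*(0)=-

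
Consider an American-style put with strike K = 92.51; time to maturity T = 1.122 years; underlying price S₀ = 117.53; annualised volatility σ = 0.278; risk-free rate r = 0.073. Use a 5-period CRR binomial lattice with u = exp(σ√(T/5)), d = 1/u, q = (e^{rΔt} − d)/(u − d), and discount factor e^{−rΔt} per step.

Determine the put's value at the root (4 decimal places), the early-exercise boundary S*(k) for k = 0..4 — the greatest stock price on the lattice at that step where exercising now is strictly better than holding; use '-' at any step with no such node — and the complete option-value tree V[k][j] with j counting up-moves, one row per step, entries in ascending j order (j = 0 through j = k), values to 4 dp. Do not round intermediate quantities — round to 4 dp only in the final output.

price = 2.3334
boundary = - - - - 69.4030
tree:
2.3334
4.3545 0.6114
7.9230 1.3213 0.0000
13.9075 2.8557 0.0000 0.0000
23.1070 6.1717 0.0000 0.0000 0.0000
31.6705 13.3382 0.0000 0.0000 0.0000 0.0000

params: Δt=0.22440 u=1.14076 d=0.87661 q=0.52965 e^(-rΔt)=0.98375
t_5 payoffs: 31.6705 13.3382 0.0000 0.0000 0.0000 0.0000
t_4: node(4,0) S=69.4030 payoff=23.1070 vs cont=21.6040 → 23.1070 [stop]  node(4,1) S=90.3157 payoff=2.1943 vs cont=6.1717 → 6.1717 [wait]  node(4,2) S=117.5300 payoff=0.0000 vs cont=0.0000 → 0.0000 [wait]  node(4,3) S=152.9446 payoff=0.0000 vs cont=0.0000 → 0.0000 [wait]  node(4,4) S=199.0304 payoff=0.0000 vs cont=0.0000 → 0.0000 [wait]  ⇒ S*(4)=69.4030
t_3: node(3,0) S=79.1718 payoff=13.3382 vs cont=13.9075 → 13.9075 [wait]  node(3,1) S=103.0282 payoff=0.0000 vs cont=2.8557 → 2.8557 [wait]  node(3,2) S=134.0730 payoff=0.0000 vs cont=0.0000 → 0.0000 [wait]  node(3,3) S=174.4724 payoff=0.0000 vs cont=0.0000 → 0.0000 [wait]  ⇒ S*(3)=-
t_2: node(2,0) S=90.3157 payoff=2.1943 vs cont=7.9230 → 7.9230 [wait]  node(2,1) S=117.5300 payoff=0.0000 vs cont=1.3213 → 1.3213 [wait]  node(2,2) S=152.9446 payoff=0.0000 vs cont=0.0000 → 0.0000 [wait]  ⇒ S*(2)=-
t_1: node(1,0) S=103.0282 payoff=0.0000 vs cont=4.3545 → 4.3545 [wait]  node(1,1) S=134.0730 payoff=0.0000 vs cont=0.6114 → 0.6114 [wait]  ⇒ S*(1)=-
t_0: node(0,0) S=117.5300 payoff=0.0000 vs cont=2.3334 → 2.3334 [wait]  ⇒ S*(0)=-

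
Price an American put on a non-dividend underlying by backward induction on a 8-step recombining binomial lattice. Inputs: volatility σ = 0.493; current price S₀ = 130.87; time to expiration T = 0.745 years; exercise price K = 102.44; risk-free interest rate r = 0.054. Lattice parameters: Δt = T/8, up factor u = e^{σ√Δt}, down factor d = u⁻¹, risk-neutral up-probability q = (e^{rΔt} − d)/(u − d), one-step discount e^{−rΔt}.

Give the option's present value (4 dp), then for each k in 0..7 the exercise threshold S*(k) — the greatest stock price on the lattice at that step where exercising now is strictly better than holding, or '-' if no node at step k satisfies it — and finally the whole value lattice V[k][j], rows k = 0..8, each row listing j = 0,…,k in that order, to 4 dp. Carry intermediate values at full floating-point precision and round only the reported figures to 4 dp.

Δt=0.09312, u=1.16235, d=0.86032, q=0.47915, disc=e^(-rΔt)=0.99498
k=8 terminal: V=max(K-S,0) → 63.1630 49.3744 30.7450 5.5755 0.0000 0.0000 0.0000 0.0000 0.0000
k=7: j=0 S=45.6537 intr=56.7863 cont=56.2725 V=56.7863[EX]; j=1 S=61.6810 intr=40.7590 cont=40.2452 V=40.7590[EX]; j=2 S=83.3349 intr=19.1051 cont=18.5913 V=19.1051[EX]; j=3 S=112.5906 intr=0.0000 cont=2.8894 V=2.8894[hold]; j=4 S=152.1170 intr=0.0000 cont=0.0000 V=0.0000[hold]; j=5 S=205.5197 intr=0.0000 cont=0.0000 V=0.0000[hold]; j=6 S=277.6700 intr=0.0000 cont=0.0000 V=0.0000[hold]; j=7 S=375.1497 intr=0.0000 cont=0.0000 V=0.0000[hold]  S*(7)=83.3349
k=6: j=0 S=53.0656 intr=49.3744 cont=48.8605 V=49.3744[EX]; j=1 S=71.6950 intr=30.7450 cont=30.2311 V=30.7450[EX]; j=2 S=96.8645 intr=5.5755 cont=11.2785 V=11.2785[hold]; j=3 S=130.8700 intr=0.0000 cont=1.4974 V=1.4974[hold]; j=4 S=176.8136 intr=0.0000 cont=0.0000 V=0.0000[hold]; j=5 S=238.8863 intr=0.0000 cont=0.0000 V=0.0000[hold]; j=6 S=322.7504 intr=0.0000 cont=0.0000 V=0.0000[hold]  S*(6)=71.6950
k=5: j=0 S=61.6810 intr=40.7590 cont=40.2452 V=40.7590[EX]; j=1 S=83.3349 intr=19.1051 cont=21.3102 V=21.3102[hold]; j=2 S=112.5906 intr=0.0000 cont=6.5588 V=6.5588[hold]; j=3 S=152.1170 intr=0.0000 cont=0.7760 V=0.7760[hold]; j=4 S=205.5197 intr=0.0000 cont=0.0000 V=0.0000[hold]; j=5 S=277.6700 intr=0.0000 cont=0.0000 V=0.0000[hold]  S*(5)=61.6810
k=4: j=0 S=71.6950 intr=30.7450 cont=31.2824 V=31.2824[hold]; j=1 S=96.8645 intr=5.5755 cont=14.1706 V=14.1706[hold]; j=2 S=130.8700 intr=0.0000 cont=3.7690 V=3.7690[hold]; j=3 S=176.8136 intr=0.0000 cont=0.4022 V=0.4022[hold]; j=4 S=238.8863 intr=0.0000 cont=0.0000 V=0.0000[hold]  S*(4)=-
k=3: j=0 S=83.3349 intr=19.1051 cont=22.9675 V=22.9675[hold]; j=1 S=112.5906 intr=0.0000 cont=9.1406 V=9.1406[hold]; j=2 S=152.1170 intr=0.0000 cont=2.1449 V=2.1449[hold]; j=3 S=205.5197 intr=0.0000 cont=0.2084 V=0.2084[hold]  S*(3)=-
k=2: j=0 S=96.8645 intr=5.5755 cont=16.2603 V=16.2603[hold]; j=1 S=130.8700 intr=0.0000 cont=5.7596 V=5.7596[hold]; j=2 S=176.8136 intr=0.0000 cont=1.2109 V=1.2109[hold]  S*(2)=-
k=1: j=0 S=112.5906 intr=0.0000 cont=11.1725 V=11.1725[hold]; j=1 S=152.1170 intr=0.0000 cont=3.5621 V=3.5621[hold]  S*(1)=-
k=0: j=0 S=130.8700 intr=0.0000 cont=7.4883 V=7.4883[hold]  S*(0)=-

price = 7.4883
boundary = - - - - - 61.6810 71.6950 83.3349
tree:
7.4883
11.1725 3.5621
16.2603 5.7596 1.2109
22.9675 9.1406 2.1449 0.2084
31.2824 14.1706 3.7690 0.4022 0.0000
40.7590 21.3102 6.5588 0.7760 0.0000 0.0000
49.3744 30.7450 11.2785 1.4974 0.0000 0.0000 0.0000
56.7863 40.7590 19.1051 2.8894 0.0000 0.0000 0.0000 0.0000
63.1630 49.3744 30.7450 5.5755 0.0000 0.0000 0.0000 0.0000 0.0000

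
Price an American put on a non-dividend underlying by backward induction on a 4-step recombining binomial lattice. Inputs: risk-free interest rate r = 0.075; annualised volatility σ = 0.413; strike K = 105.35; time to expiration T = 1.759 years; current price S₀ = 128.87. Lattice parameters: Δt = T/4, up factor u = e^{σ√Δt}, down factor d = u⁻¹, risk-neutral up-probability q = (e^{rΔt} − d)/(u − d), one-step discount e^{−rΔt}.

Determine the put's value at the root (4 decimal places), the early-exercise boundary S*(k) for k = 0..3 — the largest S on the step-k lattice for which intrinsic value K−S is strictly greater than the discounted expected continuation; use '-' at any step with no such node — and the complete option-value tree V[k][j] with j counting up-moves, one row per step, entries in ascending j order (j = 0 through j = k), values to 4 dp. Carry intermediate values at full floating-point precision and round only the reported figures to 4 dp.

price = 10.9870
boundary = - - - 56.6662
tree:
10.9870
18.8284 3.6521
31.1236 7.4364 0.0000
48.6838 15.1417 0.0000 0.0000
62.2595 30.8311 0.0000 0.0000 0.0000

Δt=0.43975  u=1.31505  d=0.76043  q=0.49241  discount=0.96756
step 4 (expiry): payoffs max(K−S,0) = 62.2595 30.8311 0.0000 0.0000 0.0000
step 3: (k=3,j=0): S=56.6662, (K−S)⁺=48.6838, hold=45.2659 ⇒ V=48.6838 exercise | (k=3,j=1): S=97.9962, (K−S)⁺=7.3538, hold=15.1417 ⇒ V=15.1417 continue | (k=3,j=2): S=169.4706, (K−S)⁺=0.0000, hold=0.0000 ⇒ V=0.0000 continue | (k=3,j=3): S=293.0755, (K−S)⁺=0.0000, hold=0.0000 ⇒ V=0.0000 continue  boundary S*=56.6662
step 2: (k=2,j=0): S=74.5189, (K−S)⁺=30.8311, hold=31.1236 ⇒ V=31.1236 continue | (k=2,j=1): S=128.8700, (K−S)⁺=0.0000, hold=7.4364 ⇒ V=7.4364 continue | (k=2,j=2): S=222.8625, (K−S)⁺=0.0000, hold=0.0000 ⇒ V=0.0000 continue  boundary S*=-
step 1: (k=1,j=0): S=97.9962, (K−S)⁺=7.3538, hold=18.8284 ⇒ V=18.8284 continue | (k=1,j=1): S=169.4706, (K−S)⁺=0.0000, hold=3.6521 ⇒ V=3.6521 continue  boundary S*=-
step 0: (k=0,j=0): S=128.8700, (K−S)⁺=0.0000, hold=10.9870 ⇒ V=10.9870 continue  boundary S*=-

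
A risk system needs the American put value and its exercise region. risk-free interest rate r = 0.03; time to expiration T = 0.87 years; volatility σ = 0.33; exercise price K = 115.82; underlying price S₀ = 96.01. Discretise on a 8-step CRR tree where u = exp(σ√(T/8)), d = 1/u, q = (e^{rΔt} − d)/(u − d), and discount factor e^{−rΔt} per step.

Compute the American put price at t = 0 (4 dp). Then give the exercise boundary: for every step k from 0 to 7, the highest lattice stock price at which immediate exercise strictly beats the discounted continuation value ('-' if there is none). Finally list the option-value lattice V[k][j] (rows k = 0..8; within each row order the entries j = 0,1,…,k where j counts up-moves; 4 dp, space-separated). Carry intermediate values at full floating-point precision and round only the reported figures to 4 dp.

price = 23.5415
boundary = - - 77.2311 69.2676 77.2311 86.1102 77.2311 86.1102
tree:
23.5415
30.6465 16.2388
38.5889 22.5124 9.7604
46.5524 30.0930 14.7036 4.6355
53.6948 38.5889 21.3739 7.7982 1.3457
60.1007 46.5524 29.7098 12.7644 2.6360 0.0000
65.8460 53.6948 38.5889 20.0850 5.1632 0.0000 0.0000
70.9990 60.1007 46.5524 29.7098 10.1135 0.0000 0.0000 0.0000
75.6206 65.8460 53.6948 38.5889 19.8100 0.0000 0.0000 0.0000 0.0000

Δt=0.10875, u=1.11497, d=0.89689, q=0.48781, disc=e^(-rΔt)=0.99674
k=8 terminal: V=max(K-S,0) → 75.6206 65.8460 53.6948 38.5889 19.8100 0.0000 0.0000 0.0000 0.0000
k=7: j=0 S=44.8210 intr=70.9990 cont=70.6217 V=70.9990[EX]; j=1 S=55.7193 intr=60.1007 cont=59.7234 V=60.1007[EX]; j=2 S=69.2676 intr=46.5524 cont=46.1751 V=46.5524[EX]; j=3 S=86.1102 intr=29.7098 cont=29.3326 V=29.7098[EX]; j=4 S=107.0480 intr=8.7720 cont=10.1135 V=10.1135[hold]; j=5 S=133.0769 intr=0.0000 cont=0.0000 V=0.0000[hold]; j=6 S=165.4348 intr=0.0000 cont=0.0000 V=0.0000[hold]; j=7 S=205.6606 intr=0.0000 cont=0.0000 V=0.0000[hold]  S*(7)=86.1102
k=6: j=0 S=49.9740 intr=65.8460 cont=65.4688 V=65.8460[EX]; j=1 S=62.1252 intr=53.6948 cont=53.3175 V=53.6948[EX]; j=2 S=77.2311 intr=38.5889 cont=38.2116 V=38.5889[EX]; j=3 S=96.0100 intr=19.8100 cont=20.0850 V=20.0850[hold]; j=4 S=119.3550 intr=0.0000 cont=5.1632 V=5.1632[hold]; j=5 S=148.3764 intr=0.0000 cont=0.0000 V=0.0000[hold]; j=6 S=184.4544 intr=0.0000 cont=0.0000 V=0.0000[hold]  S*(6)=77.2311
k=5: j=0 S=55.7193 intr=60.1007 cont=59.7234 V=60.1007[EX]; j=1 S=69.2676 intr=46.5524 cont=46.1751 V=46.5524[EX]; j=2 S=86.1102 intr=29.7098 cont=29.4663 V=29.7098[EX]; j=3 S=107.0480 intr=8.7720 cont=12.7644 V=12.7644[hold]; j=4 S=133.0769 intr=0.0000 cont=2.6360 V=2.6360[hold]; j=5 S=165.4348 intr=0.0000 cont=0.0000 V=0.0000[hold]  S*(5)=86.1102
k=4: j=0 S=62.1252 intr=53.6948 cont=53.3175 V=53.6948[EX]; j=1 S=77.2311 intr=38.5889 cont=38.2116 V=38.5889[EX]; j=2 S=96.0100 intr=19.8100 cont=21.3739 V=21.3739[hold]; j=3 S=119.3550 intr=0.0000 cont=7.7982 V=7.7982[hold]; j=4 S=148.3764 intr=0.0000 cont=1.3457 V=1.3457[hold]  S*(4)=77.2311
k=3: j=0 S=69.2676 intr=46.5524 cont=46.1751 V=46.5524[EX]; j=1 S=86.1102 intr=29.7098 cont=30.0930 V=30.0930[hold]; j=2 S=107.0480 intr=8.7720 cont=14.7036 V=14.7036[hold]; j=3 S=133.0769 intr=0.0000 cont=4.6355 V=4.6355[hold]  S*(3)=69.2676
k=2: j=0 S=77.2311 intr=38.5889 cont=38.3979 V=38.5889[EX]; j=1 S=96.0100 intr=19.8100 cont=22.5124 V=22.5124[hold]; j=2 S=119.3550 intr=0.0000 cont=9.7604 V=9.7604[hold]  S*(2)=77.2311
k=1: j=0 S=86.1102 intr=29.7098 cont=30.6465 V=30.6465[hold]; j=1 S=107.0480 intr=8.7720 cont=16.2388 V=16.2388[hold]  S*(1)=-
k=0: j=0 S=96.0100 intr=19.8100 cont=23.5415 V=23.5415[hold]  S*(0)=-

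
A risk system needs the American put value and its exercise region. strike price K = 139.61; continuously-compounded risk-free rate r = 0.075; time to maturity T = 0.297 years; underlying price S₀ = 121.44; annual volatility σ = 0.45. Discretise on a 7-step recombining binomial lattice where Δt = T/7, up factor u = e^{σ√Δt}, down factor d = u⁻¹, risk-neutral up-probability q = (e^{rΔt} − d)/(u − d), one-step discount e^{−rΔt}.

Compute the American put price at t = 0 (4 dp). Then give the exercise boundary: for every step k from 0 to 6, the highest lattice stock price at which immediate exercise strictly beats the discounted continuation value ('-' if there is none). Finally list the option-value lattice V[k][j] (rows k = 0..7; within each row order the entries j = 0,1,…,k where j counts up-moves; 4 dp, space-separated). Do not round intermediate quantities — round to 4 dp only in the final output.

params: Δt=0.04243 u=1.09712 d=0.91147 q=0.49401 e^(-rΔt)=0.99682
t_7 payoffs: 76.1394 63.2117 47.6508 28.9206 6.3753 0.0000 0.0000 0.0000
t_6: node(6,0) S=69.6351 payoff=69.9749 vs cont=69.5313 → 69.9749 [stop]  node(6,1) S=83.8184 payoff=55.7916 vs cont=55.3480 → 55.7916 [stop]  node(6,2) S=100.8906 payoff=38.7194 vs cont=38.2759 → 38.7194 [stop]  node(6,3) S=121.4400 payoff=18.1700 vs cont=17.7264 → 18.1700 [stop]  node(6,4) S=146.1749 payoff=0.0000 vs cont=3.2156 → 3.2156 [wait]  node(6,5) S=175.9479 payoff=0.0000 vs cont=0.0000 → 0.0000 [wait]  node(6,6) S=211.7850 payoff=0.0000 vs cont=0.0000 → 0.0000 [wait]  ⇒ S*(6)=121.4400
t_5: node(5,0) S=76.3983 payoff=63.2117 vs cont=62.7681 → 63.2117 [stop]  node(5,1) S=91.9592 payoff=47.6508 vs cont=47.2073 → 47.6508 [stop]  node(5,2) S=110.6894 payoff=28.9206 vs cont=28.4770 → 28.9206 [stop]  node(5,3) S=133.2347 payoff=6.3753 vs cont=10.7481 → 10.7481 [wait]  node(5,4) S=160.3720 payoff=0.0000 vs cont=1.6219 → 1.6219 [wait]  node(5,5) S=193.0366 payoff=0.0000 vs cont=0.0000 → 0.0000 [wait]  ⇒ S*(5)=110.6894
t_4: node(4,0) S=83.8184 payoff=55.7916 vs cont=55.3480 → 55.7916 [stop]  node(4,1) S=100.8906 payoff=38.7194 vs cont=38.2759 → 38.7194 [stop]  node(4,2) S=121.4400 payoff=18.1700 vs cont=19.8798 → 19.8798 [wait]  node(4,3) S=146.1749 payoff=0.0000 vs cont=6.2198 → 6.2198 [wait]  node(4,4) S=175.9479 payoff=0.0000 vs cont=0.8180 → 0.8180 [wait]  ⇒ S*(4)=100.8906
t_3: node(3,0) S=91.9592 payoff=47.6508 vs cont=47.2073 → 47.6508 [stop]  node(3,1) S=110.6894 payoff=28.9206 vs cont=29.3190 → 29.3190 [wait]  node(3,2) S=133.2347 payoff=6.3753 vs cont=13.0899 → 13.0899 [wait]  node(3,3) S=160.3720 payoff=0.0000 vs cont=3.5400 → 3.5400 [wait]  ⇒ S*(3)=91.9592
t_2: node(2,0) S=100.8906 payoff=38.7194 vs cont=38.4721 → 38.7194 [stop]  node(2,1) S=121.4400 payoff=18.1700 vs cont=21.2339 → 21.2339 [wait]  node(2,2) S=146.1749 payoff=0.0000 vs cont=8.3455 → 8.3455 [wait]  ⇒ S*(2)=100.8906
t_1: node(1,0) S=110.6894 payoff=28.9206 vs cont=29.9858 → 29.9858 [wait]  node(1,1) S=133.2347 payoff=6.3753 vs cont=14.8197 → 14.8197 [wait]  ⇒ S*(1)=-
t_0: node(0,0) S=121.4400 payoff=18.1700 vs cont=22.4221 → 22.4221 [wait]  ⇒ S*(0)=-

price = 22.4221
boundary = - - 100.8906 91.9592 100.8906 110.6894 121.4400
tree:
22.4221
29.9858 14.8197
38.7194 21.2339 8.3455
47.6508 29.3190 13.0899 3.5400
55.7916 38.7194 19.8798 6.2198 0.8180
63.2117 47.6508 28.9206 10.7481 1.6219 0.0000
69.9749 55.7916 38.7194 18.1700 3.2156 0.0000 0.0000
76.1394 63.2117 47.6508 28.9206 6.3753 0.0000 0.0000 0.0000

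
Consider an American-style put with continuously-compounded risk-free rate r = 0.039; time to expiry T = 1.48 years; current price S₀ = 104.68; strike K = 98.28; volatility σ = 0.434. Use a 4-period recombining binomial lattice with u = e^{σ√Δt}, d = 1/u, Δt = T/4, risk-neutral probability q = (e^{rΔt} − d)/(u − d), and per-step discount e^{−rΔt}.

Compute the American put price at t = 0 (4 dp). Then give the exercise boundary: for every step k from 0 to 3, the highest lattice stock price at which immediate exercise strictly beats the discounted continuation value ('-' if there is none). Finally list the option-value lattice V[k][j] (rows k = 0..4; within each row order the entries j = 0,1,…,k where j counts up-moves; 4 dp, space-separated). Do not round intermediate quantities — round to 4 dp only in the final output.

price = 15.2607
boundary = - - 61.7395 47.4147
tree:
15.2607
24.0740 5.4614
36.5405 10.2911 0.0000
50.8653 19.3918 0.0000 0.0000
61.8665 36.5405 0.0000 0.0000 0.0000

Δt=0.37000, u=1.30212, d=0.76798, q=0.46159, disc=e^(-rΔt)=0.98567
k=4 terminal: V=max(K-S,0) → 61.8665 36.5405 0.0000 0.0000 0.0000
k=3: j=0 S=47.4147 intr=50.8653 cont=49.4573 V=50.8653[EX]; j=1 S=80.3921 intr=17.8879 cont=19.3918 V=19.3918[hold]; j=2 S=136.3057 intr=0.0000 cont=0.0000 V=0.0000[hold]; j=3 S=231.1077 intr=0.0000 cont=0.0000 V=0.0000[hold]  S*(3)=47.4147
k=2: j=0 S=61.7395 intr=36.5405 cont=35.8167 V=36.5405[EX]; j=1 S=104.6800 intr=0.0000 cont=10.2911 V=10.2911[hold]; j=2 S=177.4860 intr=0.0000 cont=0.0000 V=0.0000[hold]  S*(2)=61.7395
k=1: j=0 S=80.3921 intr=17.8879 cont=24.0740 V=24.0740[hold]; j=1 S=136.3057 intr=0.0000 cont=5.4614 V=5.4614[hold]  S*(1)=-
k=0: j=0 S=104.6800 intr=0.0000 cont=15.2607 V=15.2607[hold]  S*(0)=-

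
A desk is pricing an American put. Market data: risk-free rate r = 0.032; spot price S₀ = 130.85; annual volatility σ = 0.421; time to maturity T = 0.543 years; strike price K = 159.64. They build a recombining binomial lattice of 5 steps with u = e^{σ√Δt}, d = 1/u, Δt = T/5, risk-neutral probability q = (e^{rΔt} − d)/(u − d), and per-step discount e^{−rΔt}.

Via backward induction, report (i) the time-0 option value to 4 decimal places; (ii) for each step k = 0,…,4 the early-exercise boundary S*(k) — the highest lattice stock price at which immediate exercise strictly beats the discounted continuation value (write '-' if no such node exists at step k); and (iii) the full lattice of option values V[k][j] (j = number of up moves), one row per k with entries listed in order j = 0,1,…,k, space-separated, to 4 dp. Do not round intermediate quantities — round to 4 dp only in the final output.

Δt=0.10860, u=1.14882, d=0.87046, q=0.47788, disc=e^(-rΔt)=0.99653
k=5 terminal: V=max(K-S,0) → 94.2507 73.3394 45.7409 9.3164 0.0000 0.0000
k=4: j=0 S=75.1208 intr=84.5192 cont=83.9654 V=84.5192[EX]; j=1 S=99.1441 intr=60.4959 cont=59.9421 V=60.4959[EX]; j=2 S=130.8500 intr=28.7900 cont=28.2362 V=28.7900[EX]; j=3 S=172.6953 intr=0.0000 cont=4.8474 V=4.8474[hold]; j=4 S=227.9225 intr=0.0000 cont=0.0000 V=0.0000[hold]  S*(4)=130.8500
k=3: j=0 S=86.3006 intr=73.3394 cont=72.7856 V=73.3394[EX]; j=1 S=113.8991 intr=45.7409 cont=45.1871 V=45.7409[EX]; j=2 S=150.3236 intr=9.3164 cont=17.2882 V=17.2882[hold]; j=3 S=198.3964 intr=0.0000 cont=2.5222 V=2.5222[hold]  S*(3)=113.8991
k=2: j=0 S=99.1441 intr=60.4959 cont=59.9421 V=60.4959[EX]; j=1 S=130.8500 intr=28.7900 cont=32.0325 V=32.0325[hold]; j=2 S=172.6953 intr=0.0000 cont=10.1964 V=10.1964[hold]  S*(2)=99.1441
k=1: j=0 S=113.8991 intr=45.7409 cont=46.7312 V=46.7312[hold]; j=1 S=150.3236 intr=9.3164 cont=21.5226 V=21.5226[hold]  S*(1)=-
k=0: j=0 S=130.8500 intr=28.7900 cont=34.5643 V=34.5643[hold]  S*(0)=-

price = 34.5643
boundary = - - 99.1441 113.8991 130.8500
tree:
34.5643
46.7312 21.5226
60.4959 32.0325 10.1964
73.3394 45.7409 17.2882 2.5222
84.5192 60.4959 28.7900 4.8474 0.0000
94.2507 73.3394 45.7409 9.3164 0.0000 0.0000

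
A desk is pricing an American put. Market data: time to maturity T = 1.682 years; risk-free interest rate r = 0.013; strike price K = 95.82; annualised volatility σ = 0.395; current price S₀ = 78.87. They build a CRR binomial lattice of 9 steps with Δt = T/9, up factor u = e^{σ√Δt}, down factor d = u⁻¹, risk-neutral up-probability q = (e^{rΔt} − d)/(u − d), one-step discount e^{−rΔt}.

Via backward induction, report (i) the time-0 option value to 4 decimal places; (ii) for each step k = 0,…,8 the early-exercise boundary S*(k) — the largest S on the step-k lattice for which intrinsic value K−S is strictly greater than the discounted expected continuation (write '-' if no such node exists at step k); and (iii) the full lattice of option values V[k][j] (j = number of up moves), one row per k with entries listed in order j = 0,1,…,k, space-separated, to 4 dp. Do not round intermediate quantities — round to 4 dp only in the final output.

price = 26.0556
boundary = - - - 47.2531 39.8354 47.2531 56.0519 66.4892 78.8700
tree:
26.0556
33.0483 18.1304
40.6993 24.4010 10.9964
48.5669 31.8422 15.9503 5.3428
55.9846 40.1093 22.4784 8.5079 1.7220
62.2378 48.5669 30.5689 13.2689 3.0637 0.1844
67.5094 55.9846 39.7681 20.1238 5.4357 0.3451 0.0000
71.9536 62.2378 48.5669 29.3308 9.6151 0.6460 0.0000 0.0000
75.7000 67.5094 55.9846 39.7681 16.9500 1.2093 0.0000 0.0000 0.0000
78.8584 71.9536 62.2378 48.5669 29.3308 2.2638 0.0000 0.0000 0.0000 0.0000

Δt=0.18689  u=1.18621  d=0.84302  q=0.46450  discount=0.99757
step 9 (expiry): payoffs max(K−S,0) = 78.8584 71.9536 62.2378 48.5669 29.3308 2.2638 0.0000 0.0000 0.0000 0.0000
step 8: (k=8,j=0): S=20.1200, (K−S)⁺=75.7000, hold=75.4675 ⇒ V=75.7000 exercise | (k=8,j=1): S=28.3106, (K−S)⁺=67.5094, hold=67.2769 ⇒ V=67.5094 exercise | (k=8,j=2): S=39.8354, (K−S)⁺=55.9846, hold=55.7521 ⇒ V=55.9846 exercise | (k=8,j=3): S=56.0519, (K−S)⁺=39.7681, hold=39.5355 ⇒ V=39.7681 exercise | (k=8,j=4): S=78.8700, (K−S)⁺=16.9500, hold=16.7175 ⇒ V=16.9500 exercise | (k=8,j=5): S=110.9770, (K−S)⁺=0.0000, hold=1.2093 ⇒ V=1.2093 continue | (k=8,j=6): S=156.1544, (K−S)⁺=0.0000, hold=0.0000 ⇒ V=0.0000 continue | (k=8,j=7): S=219.7229, (K−S)⁺=0.0000, hold=0.0000 ⇒ V=0.0000 continue | (k=8,j=8): S=309.1694, (K−S)⁺=0.0000, hold=0.0000 ⇒ V=0.0000 continue  boundary S*=78.8700
step 7: (k=7,j=0): S=23.8664, (K−S)⁺=71.9536, hold=71.7210 ⇒ V=71.9536 exercise | (k=7,j=1): S=33.5822, (K−S)⁺=62.2378, hold=62.0053 ⇒ V=62.2378 exercise | (k=7,j=2): S=47.2531, (K−S)⁺=48.5669, hold=48.3344 ⇒ V=48.5669 exercise | (k=7,j=3): S=66.4892, (K−S)⁺=29.3308, hold=29.0983 ⇒ V=29.3308 exercise | (k=7,j=4): S=93.5562, (K−S)⁺=2.2638, hold=9.6151 ⇒ V=9.6151 continue | (k=7,j=5): S=131.6417, (K−S)⁺=0.0000, hold=0.6460 ⇒ V=0.6460 continue | (k=7,j=6): S=185.2315, (K−S)⁺=0.0000, hold=0.0000 ⇒ V=0.0000 continue | (k=7,j=7): S=260.6369, (K−S)⁺=0.0000, hold=0.0000 ⇒ V=0.0000 continue  boundary S*=66.4892
step 6: (k=6,j=0): S=28.3106, (K−S)⁺=67.5094, hold=67.2769 ⇒ V=67.5094 exercise | (k=6,j=1): S=39.8354, (K−S)⁺=55.9846, hold=55.7521 ⇒ V=55.9846 exercise | (k=6,j=2): S=56.0519, (K−S)⁺=39.7681, hold=39.5355 ⇒ V=39.7681 exercise | (k=6,j=3): S=78.8700, (K−S)⁺=16.9500, hold=20.1238 ⇒ V=20.1238 continue | (k=6,j=4): S=110.9770, (K−S)⁺=0.0000, hold=5.4357 ⇒ V=5.4357 continue | (k=6,j=5): S=156.1544, (K−S)⁺=0.0000, hold=0.3451 ⇒ V=0.3451 continue | (k=6,j=6): S=219.7229, (K−S)⁺=0.0000, hold=0.0000 ⇒ V=0.0000 continue  boundary S*=56.0519
step 5: (k=5,j=0): S=33.5822, (K−S)⁺=62.2378, hold=62.0053 ⇒ V=62.2378 exercise | (k=5,j=1): S=47.2531, (K−S)⁺=48.5669, hold=48.3344 ⇒ V=48.5669 exercise | (k=5,j=2): S=66.4892, (K−S)⁺=29.3308, hold=30.5689 ⇒ V=30.5689 continue | (k=5,j=3): S=93.5562, (K−S)⁺=2.2638, hold=13.2689 ⇒ V=13.2689 continue | (k=5,j=4): S=131.6417, (K−S)⁺=0.0000, hold=3.0637 ⇒ V=3.0637 continue | (k=5,j=5): S=185.2315, (K−S)⁺=0.0000, hold=0.1844 ⇒ V=0.1844 continue  boundary S*=47.2531
step 4: (k=4,j=0): S=39.8354, (K−S)⁺=55.9846, hold=55.7521 ⇒ V=55.9846 exercise | (k=4,j=1): S=56.0519, (K−S)⁺=39.7681, hold=40.1093 ⇒ V=40.1093 continue | (k=4,j=2): S=78.8700, (K−S)⁺=16.9500, hold=22.4784 ⇒ V=22.4784 continue | (k=4,j=3): S=110.9770, (K−S)⁺=0.0000, hold=8.5079 ⇒ V=8.5079 continue | (k=4,j=4): S=156.1544, (K−S)⁺=0.0000, hold=1.7220 ⇒ V=1.7220 continue  boundary S*=39.8354
step 3: (k=3,j=0): S=47.2531, (K−S)⁺=48.5669, hold=48.4925 ⇒ V=48.5669 exercise | (k=3,j=1): S=66.4892, (K−S)⁺=29.3308, hold=31.8422 ⇒ V=31.8422 continue | (k=3,j=2): S=93.5562, (K−S)⁺=2.2638, hold=15.9503 ⇒ V=15.9503 continue | (k=3,j=3): S=131.6417, (K−S)⁺=0.0000, hold=5.3428 ⇒ V=5.3428 continue  boundary S*=47.2531
step 2: (k=2,j=0): S=56.0519, (K−S)⁺=39.7681, hold=40.6993 ⇒ V=40.6993 continue | (k=2,j=1): S=78.8700, (K−S)⁺=16.9500, hold=24.4010 ⇒ V=24.4010 continue | (k=2,j=2): S=110.9770, (K−S)⁺=0.0000, hold=10.9964 ⇒ V=10.9964 continue  boundary S*=-
step 1: (k=1,j=0): S=66.4892, (K−S)⁺=29.3308, hold=33.0483 ⇒ V=33.0483 continue | (k=1,j=1): S=93.5562, (K−S)⁺=2.2638, hold=18.1304 ⇒ V=18.1304 continue  boundary S*=-
step 0: (k=0,j=0): S=78.8700, (K−S)⁺=16.9500, hold=26.0556 ⇒ V=26.0556 continue  boundary S*=-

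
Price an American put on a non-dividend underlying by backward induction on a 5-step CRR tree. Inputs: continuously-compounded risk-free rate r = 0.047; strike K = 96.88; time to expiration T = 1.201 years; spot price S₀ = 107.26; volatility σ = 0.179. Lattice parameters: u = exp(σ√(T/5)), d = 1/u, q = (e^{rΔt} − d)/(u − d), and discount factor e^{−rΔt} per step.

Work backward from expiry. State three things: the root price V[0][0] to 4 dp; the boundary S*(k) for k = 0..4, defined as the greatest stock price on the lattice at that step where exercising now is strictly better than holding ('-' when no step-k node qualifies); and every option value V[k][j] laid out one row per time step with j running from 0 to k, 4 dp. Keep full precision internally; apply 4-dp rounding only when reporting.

Δt=0.24020  u=1.09169  d=0.91601  q=0.54271  discount=0.98877
step 5 (expiry): payoffs max(K−S,0) = 27.7067 14.4400 0.0000 0.0000 0.0000 0.0000
step 4: (k=4,j=0): S=75.5159, (K−S)⁺=21.3641, hold=20.2766 ⇒ V=21.3641 exercise | (k=4,j=1): S=89.9991, (K−S)⁺=6.8809, hold=6.5292 ⇒ V=6.8809 exercise | (k=4,j=2): S=107.2600, (K−S)⁺=0.0000, hold=0.0000 ⇒ V=0.0000 continue | (k=4,j=3): S=127.8314, (K−S)⁺=0.0000, hold=0.0000 ⇒ V=0.0000 continue | (k=4,j=4): S=152.3482, (K−S)⁺=0.0000, hold=0.0000 ⇒ V=0.0000 continue  boundary S*=89.9991
step 3: (k=3,j=0): S=82.4400, (K−S)⁺=14.4400, hold=13.3524 ⇒ V=14.4400 exercise | (k=3,j=1): S=98.2512, (K−S)⁺=0.0000, hold=3.1113 ⇒ V=3.1113 continue | (k=3,j=2): S=117.0948, (K−S)⁺=0.0000, hold=0.0000 ⇒ V=0.0000 continue | (k=3,j=3): S=139.5525, (K−S)⁺=0.0000, hold=0.0000 ⇒ V=0.0000 continue  boundary S*=82.4400
step 2: (k=2,j=0): S=89.9991, (K−S)⁺=6.8809, hold=8.1987 ⇒ V=8.1987 continue | (k=2,j=1): S=107.2600, (K−S)⁺=0.0000, hold=1.4068 ⇒ V=1.4068 continue | (k=2,j=2): S=127.8314, (K−S)⁺=0.0000, hold=0.0000 ⇒ V=0.0000 continue  boundary S*=-
step 1: (k=1,j=0): S=98.2512, (K−S)⁺=0.0000, hold=4.4620 ⇒ V=4.4620 continue | (k=1,j=1): S=117.0948, (K−S)⁺=0.0000, hold=0.6361 ⇒ V=0.6361 continue  boundary S*=-
step 0: (k=0,j=0): S=107.2600, (K−S)⁺=0.0000, hold=2.3589 ⇒ V=2.3589 continue  boundary S*=-

price = 2.3589
boundary = - - - 82.4400 89.9991
tree:
2.3589
4.4620 0.6361
8.1987 1.4068 0.0000
14.4400 3.1113 0.0000 0.0000
21.3641 6.8809 0.0000 0.0000 0.0000
27.7067 14.4400 0.0000 0.0000 0.0000 0.0000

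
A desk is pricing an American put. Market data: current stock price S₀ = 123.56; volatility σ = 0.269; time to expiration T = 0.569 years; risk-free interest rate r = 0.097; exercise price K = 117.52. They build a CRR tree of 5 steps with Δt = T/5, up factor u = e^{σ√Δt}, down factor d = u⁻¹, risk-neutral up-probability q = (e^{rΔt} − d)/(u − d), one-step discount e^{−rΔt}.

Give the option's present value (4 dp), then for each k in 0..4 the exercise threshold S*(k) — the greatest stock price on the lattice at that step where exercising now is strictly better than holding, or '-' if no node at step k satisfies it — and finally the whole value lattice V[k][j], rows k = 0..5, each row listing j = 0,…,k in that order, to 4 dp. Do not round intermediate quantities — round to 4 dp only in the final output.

price = 5.1836
boundary = - - - 94.1126 103.0523
tree:
5.1836
8.9193 2.0878
14.8089 4.0538 0.4452
23.4074 7.7423 0.9751 0.0000
31.5717 14.4677 2.1360 0.0000 0.0000
39.0277 23.4074 4.6788 0.0000 0.0000 0.0000

Δt=0.11380  u=1.09499  d=0.91325  q=0.53840  discount=0.98902
step 5 (expiry): payoffs max(K−S,0) = 39.0277 23.4074 4.6788 0.0000 0.0000 0.0000
step 4: (k=4,j=0): S=85.9483, (K−S)⁺=31.5717, hold=30.2815 ⇒ V=31.5717 exercise | (k=4,j=1): S=103.0523, (K−S)⁺=14.4677, hold=13.1776 ⇒ V=14.4677 exercise | (k=4,j=2): S=123.5600, (K−S)⁺=0.0000, hold=2.1360 ⇒ V=2.1360 continue | (k=4,j=3): S=148.1488, (K−S)⁺=0.0000, hold=0.0000 ⇒ V=0.0000 continue | (k=4,j=4): S=177.6308, (K−S)⁺=0.0000, hold=0.0000 ⇒ V=0.0000 continue  boundary S*=103.0523
step 3: (k=3,j=0): S=94.1126, (K−S)⁺=23.4074, hold=22.1173 ⇒ V=23.4074 exercise | (k=3,j=1): S=112.8412, (K−S)⁺=4.6788, hold=7.7423 ⇒ V=7.7423 continue | (k=3,j=2): S=135.2970, (K−S)⁺=0.0000, hold=0.9751 ⇒ V=0.9751 continue | (k=3,j=3): S=162.2214, (K−S)⁺=0.0000, hold=0.0000 ⇒ V=0.0000 continue  boundary S*=94.1126
step 2: (k=2,j=0): S=103.0523, (K−S)⁺=14.4677, hold=14.8089 ⇒ V=14.8089 continue | (k=2,j=1): S=123.5600, (K−S)⁺=0.0000, hold=4.0538 ⇒ V=4.0538 continue | (k=2,j=2): S=148.1488, (K−S)⁺=0.0000, hold=0.4452 ⇒ V=0.4452 continue  boundary S*=-
step 1: (k=1,j=0): S=112.8412, (K−S)⁺=4.6788, hold=8.9193 ⇒ V=8.9193 continue | (k=1,j=1): S=135.2970, (K−S)⁺=0.0000, hold=2.0878 ⇒ V=2.0878 continue  boundary S*=-
step 0: (k=0,j=0): S=123.5600, (K−S)⁺=0.0000, hold=5.1836 ⇒ V=5.1836 continue  boundary S*=-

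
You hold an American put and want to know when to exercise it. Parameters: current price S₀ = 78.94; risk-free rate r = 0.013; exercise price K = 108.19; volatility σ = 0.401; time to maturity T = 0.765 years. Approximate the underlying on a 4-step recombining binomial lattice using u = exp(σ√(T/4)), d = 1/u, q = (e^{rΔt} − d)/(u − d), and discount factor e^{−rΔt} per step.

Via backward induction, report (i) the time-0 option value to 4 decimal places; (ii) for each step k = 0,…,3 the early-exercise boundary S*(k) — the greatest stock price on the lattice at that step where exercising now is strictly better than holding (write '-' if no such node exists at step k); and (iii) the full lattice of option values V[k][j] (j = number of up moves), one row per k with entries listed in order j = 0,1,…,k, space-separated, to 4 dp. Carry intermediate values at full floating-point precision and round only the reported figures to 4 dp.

Δt=0.19125  u=1.19168  d=0.83915  q=0.46333  discount=0.99752
step 4 (expiry): payoffs max(K−S,0) = 69.0469 52.6026 29.2500 0.0000 0.0000
step 3: (k=3,j=0): S=46.6462, (K−S)⁺=61.5438, hold=61.2752 ⇒ V=61.5438 exercise | (k=3,j=1): S=66.2425, (K−S)⁺=41.9475, hold=41.6789 ⇒ V=41.9475 exercise | (k=3,j=2): S=94.0714, (K−S)⁺=14.1186, hold=15.6586 ⇒ V=15.6586 continue | (k=3,j=3): S=133.5914, (K−S)⁺=0.0000, hold=0.0000 ⇒ V=0.0000 continue  boundary S*=66.2425
step 2: (k=2,j=0): S=55.5874, (K−S)⁺=52.6026, hold=52.3340 ⇒ V=52.6026 exercise | (k=2,j=1): S=78.9400, (K−S)⁺=29.2500, hold=29.6931 ⇒ V=29.6931 continue | (k=2,j=2): S=112.1032, (K−S)⁺=0.0000, hold=8.3826 ⇒ V=8.3826 continue  boundary S*=55.5874
step 1: (k=1,j=0): S=66.2425, (K−S)⁺=41.9475, hold=41.8836 ⇒ V=41.9475 exercise | (k=1,j=1): S=94.0714, (K−S)⁺=14.1186, hold=19.7700 ⇒ V=19.7700 continue  boundary S*=66.2425
step 0: (k=0,j=0): S=78.9400, (K−S)⁺=29.2500, hold=31.5933 ⇒ V=31.5933 continue  boundary S*=-

price = 31.5933
boundary = - 66.2425 55.5874 66.2425
tree:
31.5933
41.9475 19.7700
52.6026 29.6931 8.3826
61.5438 41.9475 15.6586 0.0000
69.0469 52.6026 29.2500 0.0000 0.0000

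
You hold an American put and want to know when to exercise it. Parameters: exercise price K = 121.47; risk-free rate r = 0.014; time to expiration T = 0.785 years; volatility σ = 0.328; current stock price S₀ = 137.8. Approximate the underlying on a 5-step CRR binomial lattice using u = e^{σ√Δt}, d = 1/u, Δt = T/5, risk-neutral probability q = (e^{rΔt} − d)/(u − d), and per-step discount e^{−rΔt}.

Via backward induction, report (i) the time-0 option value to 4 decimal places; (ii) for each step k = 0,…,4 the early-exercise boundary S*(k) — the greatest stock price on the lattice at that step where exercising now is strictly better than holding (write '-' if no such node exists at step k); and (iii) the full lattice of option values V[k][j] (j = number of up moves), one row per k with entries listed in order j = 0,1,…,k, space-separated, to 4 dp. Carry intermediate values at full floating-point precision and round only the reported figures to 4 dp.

price = 7.2131
boundary = - - - 93.3085 106.2585
tree:
7.2131
11.7347 2.2688
18.5566 4.2790 0.0663
28.1615 8.0686 0.1269 0.0000
39.5333 15.2115 0.2427 0.0000 0.0000
49.5192 28.1615 0.4641 0.0000 0.0000 0.0000

params: Δt=0.15700 u=1.13879 d=0.87813 q=0.47600 e^(-rΔt)=0.99780
t_5 payoffs: 49.5192 28.1615 0.4641 0.0000 0.0000 0.0000
t_4: node(4,0) S=81.9367 payoff=39.5333 vs cont=39.2666 → 39.5333 [stop]  node(4,1) S=106.2585 payoff=15.2115 vs cont=14.9448 → 15.2115 [stop]  node(4,2) S=137.8000 payoff=0.0000 vs cont=0.2427 → 0.2427 [wait]  node(4,3) S=178.7042 payoff=0.0000 vs cont=0.0000 → 0.0000 [wait]  node(4,4) S=231.7502 payoff=0.0000 vs cont=0.0000 → 0.0000 [wait]  ⇒ S*(4)=106.2585
t_3: node(3,0) S=93.3085 payoff=28.1615 vs cont=27.8948 → 28.1615 [stop]  node(3,1) S=121.0059 payoff=0.4641 vs cont=8.0686 → 8.0686 [wait]  node(3,2) S=156.9249 payoff=0.0000 vs cont=0.1269 → 0.1269 [wait]  node(3,3) S=203.5061 payoff=0.0000 vs cont=0.0000 → 0.0000 [wait]  ⇒ S*(3)=93.3085
t_2: node(2,0) S=106.2585 payoff=15.2115 vs cont=18.5566 → 18.5566 [wait]  node(2,1) S=137.8000 payoff=0.0000 vs cont=4.2790 → 4.2790 [wait]  node(2,2) S=178.7042 payoff=0.0000 vs cont=0.0663 → 0.0663 [wait]  ⇒ S*(2)=-
t_1: node(1,0) S=121.0059 payoff=0.4641 vs cont=11.7347 → 11.7347 [wait]  node(1,1) S=156.9249 payoff=0.0000 vs cont=2.2688 → 2.2688 [wait]  ⇒ S*(1)=-
t_0: node(0,0) S=137.8000 payoff=0.0000 vs cont=7.2131 → 7.2131 [wait]  ⇒ S*(0)=-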